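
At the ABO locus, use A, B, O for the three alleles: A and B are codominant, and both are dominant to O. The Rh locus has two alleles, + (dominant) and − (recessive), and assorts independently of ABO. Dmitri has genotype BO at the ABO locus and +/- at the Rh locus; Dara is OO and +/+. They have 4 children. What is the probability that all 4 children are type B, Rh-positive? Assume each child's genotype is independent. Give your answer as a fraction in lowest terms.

ABO cross BO × OO → 1/2 O, 1/2 B.
Rh cross +/- × +/+ → 1 Rh+; so P(type B, Rh-positive) = 1/2 × 1 = 1/2 per child.
All 4 independent: (1/2)^4 = 1/16.

1/16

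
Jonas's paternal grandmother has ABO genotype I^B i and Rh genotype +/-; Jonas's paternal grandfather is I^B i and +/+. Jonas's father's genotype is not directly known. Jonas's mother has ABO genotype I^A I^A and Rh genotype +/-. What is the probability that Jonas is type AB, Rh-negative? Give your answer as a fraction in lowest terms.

Jonas's father's ABO genotype from I^B i × I^B i: 1/4 I^B I^B, 1/2 I^B i, 1/4 i i.
Crossing each possibility with the mother I^A I^A and summing P(type AB): 1/4·1 + 1/2·1/2 + 1/4·0 = 1/2.
Similarly for Rh via the father's Rh distribution: P(Rh-) = 1/8.
Independent loci: 1/2 × 1/8 = 1/16.

1/16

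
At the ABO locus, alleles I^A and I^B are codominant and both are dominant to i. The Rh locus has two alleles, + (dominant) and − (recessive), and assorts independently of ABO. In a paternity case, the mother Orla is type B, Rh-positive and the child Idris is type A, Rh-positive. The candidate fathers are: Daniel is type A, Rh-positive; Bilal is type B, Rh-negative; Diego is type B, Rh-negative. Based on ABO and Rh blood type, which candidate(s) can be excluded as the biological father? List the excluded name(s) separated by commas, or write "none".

A candidate is excluded only if no genotype consistent with his phenotype could produce a type A, Rh-positive child with a type B, Rh-positive mother.
Bilal (type B, Rh-): no genotype consistent with that phenotype can produce a type-A Rh+ child with a type-B mother.
Diego (type B, Rh-): no genotype consistent with that phenotype can produce a type-A Rh+ child with a type-B mother.

Bilal, Diego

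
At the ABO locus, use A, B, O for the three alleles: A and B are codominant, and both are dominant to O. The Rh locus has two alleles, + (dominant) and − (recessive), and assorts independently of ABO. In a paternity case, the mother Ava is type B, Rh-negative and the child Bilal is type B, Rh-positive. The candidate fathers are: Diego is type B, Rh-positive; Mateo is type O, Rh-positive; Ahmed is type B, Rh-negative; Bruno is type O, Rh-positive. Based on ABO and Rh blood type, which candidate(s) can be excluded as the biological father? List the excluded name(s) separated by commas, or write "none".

A candidate is excluded only if no genotype consistent with his phenotype could produce a type B, Rh-positive child with a type B, Rh-negative mother.
Ahmed (type B, Rh-): no genotype consistent with that phenotype can produce a type-B Rh+ child with a type-B mother.

Ahmed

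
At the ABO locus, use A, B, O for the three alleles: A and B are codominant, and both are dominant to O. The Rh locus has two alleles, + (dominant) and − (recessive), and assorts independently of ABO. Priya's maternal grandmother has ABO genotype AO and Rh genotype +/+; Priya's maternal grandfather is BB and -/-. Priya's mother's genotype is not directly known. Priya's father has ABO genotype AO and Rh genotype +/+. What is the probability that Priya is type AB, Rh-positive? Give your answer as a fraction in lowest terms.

1/4

Priya's mother's ABO genotype from AO × BB: 1/2 AB, 1/2 BO.
Crossing each possibility with the father AO and summing P(type AB): 1/2·1/4 + 1/2·1/4 = 1/4.
Similarly for Rh via the mother's Rh distribution: P(Rh+) = 1.
Independent loci: 1/4 × 1 = 1/4.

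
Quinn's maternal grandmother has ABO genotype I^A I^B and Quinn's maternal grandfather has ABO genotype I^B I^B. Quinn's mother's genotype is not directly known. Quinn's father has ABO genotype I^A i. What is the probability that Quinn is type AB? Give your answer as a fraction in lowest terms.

3/8

Quinn's mother's ABO genotype from I^A I^B × I^B I^B: 1/2 I^A I^B, 1/2 I^B I^B.
Crossing each possibility with the father I^A i and summing P(type AB): 1/2·1/4 + 1/2·1/2 = 3/8.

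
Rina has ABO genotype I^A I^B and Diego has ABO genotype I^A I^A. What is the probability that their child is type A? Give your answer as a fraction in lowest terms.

1/2

ABO cross I^A I^B × I^A I^A → offspring phenotypes: 1/2 A, 1/2 AB.
So P(type A) = 1/2.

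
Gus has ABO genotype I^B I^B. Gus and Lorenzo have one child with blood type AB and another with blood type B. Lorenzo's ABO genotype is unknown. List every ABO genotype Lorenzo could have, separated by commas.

I^A I^B, I^A i

For each candidate genotype of Lorenzo, check whether crossing it with I^B I^B can produce every observed child phenotype.
  I^A I^A → possible child types {AB} ✗
  I^A I^B → possible child types {B, AB} ✓
  I^A i → possible child types {B, AB} ✓
  I^B I^B → possible child types {B} ✗
  I^B i → possible child types {B} ✗
  i i → possible child types {B} ✗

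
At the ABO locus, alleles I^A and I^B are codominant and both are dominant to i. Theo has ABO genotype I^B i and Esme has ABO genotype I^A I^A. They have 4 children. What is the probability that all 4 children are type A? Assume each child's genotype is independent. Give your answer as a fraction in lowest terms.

1/16

ABO cross I^B i × I^A I^A → 1/2 A, 1/2 AB.
So P(type A) = 1/2 per child.
All 4 independent: (1/2)^4 = 1/16.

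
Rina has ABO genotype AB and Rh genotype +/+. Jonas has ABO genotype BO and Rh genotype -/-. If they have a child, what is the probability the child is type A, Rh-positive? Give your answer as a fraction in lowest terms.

ABO cross AB × BO → offspring phenotypes: 1/4 A, 1/2 B, 1/4 AB.
Rh cross +/+ × -/- → 1 Rh+.
Independent loci: P(type A, Rh-positive) = 1/4 × 1 = 1/4.

1/4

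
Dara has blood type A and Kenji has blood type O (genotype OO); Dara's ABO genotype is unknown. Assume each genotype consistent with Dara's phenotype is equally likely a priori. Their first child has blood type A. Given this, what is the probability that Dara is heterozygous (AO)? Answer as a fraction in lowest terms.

Possible genotypes: Dara ∈ {AA, AO}; Kenji ∈ {OO}.
Weight each parental genotype pair by prior × P(type-A child):
  AA × OO: posterior weight 2/3.
  AO × OO: posterior weight 1/3.
Sum the posterior weight over pairs where Dara is AO: 1/3.

1/3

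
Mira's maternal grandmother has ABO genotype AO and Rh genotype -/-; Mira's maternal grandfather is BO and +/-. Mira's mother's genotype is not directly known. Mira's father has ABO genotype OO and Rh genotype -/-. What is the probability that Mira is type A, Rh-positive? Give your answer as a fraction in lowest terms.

Mira's mother's ABO genotype from AO × BO: 1/4 AB, 1/4 AO, 1/4 BO, 1/4 OO.
Crossing each possibility with the father OO and summing P(type A): 1/4·1/2 + 1/4·1/2 + 1/4·0 + 1/4·0 = 1/4.
Similarly for Rh via the mother's Rh distribution: P(Rh+) = 1/4.
Independent loci: 1/4 × 1/4 = 1/16.

1/16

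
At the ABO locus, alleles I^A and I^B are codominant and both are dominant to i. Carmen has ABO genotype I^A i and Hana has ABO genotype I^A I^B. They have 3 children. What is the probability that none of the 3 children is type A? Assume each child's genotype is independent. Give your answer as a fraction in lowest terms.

ABO cross I^A i × I^A I^B → 1/2 A, 1/4 B, 1/4 AB.
So P(type A) = 1/2 per child.
P(not type A) = 1/2 for one child; (1/2)^3 = 1/8.

1/8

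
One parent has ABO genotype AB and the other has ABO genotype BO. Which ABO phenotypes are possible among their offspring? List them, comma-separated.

Gametes from AB × BO give offspring ABO genotypes AB, AO, BB, BO, i.e. phenotypes A, B, AB.

A, B, AB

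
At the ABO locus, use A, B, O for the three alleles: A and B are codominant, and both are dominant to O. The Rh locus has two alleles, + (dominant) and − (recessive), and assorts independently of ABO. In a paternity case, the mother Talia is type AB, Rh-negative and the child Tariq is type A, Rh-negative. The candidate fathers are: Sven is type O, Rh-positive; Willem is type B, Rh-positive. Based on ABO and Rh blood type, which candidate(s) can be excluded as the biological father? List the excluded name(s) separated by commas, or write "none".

none

A candidate is excluded only if no genotype consistent with his phenotype could produce a type A, Rh-negative child with a type AB, Rh-negative mother.
Every candidate has at least one consistent genotype combination, so none can be excluded.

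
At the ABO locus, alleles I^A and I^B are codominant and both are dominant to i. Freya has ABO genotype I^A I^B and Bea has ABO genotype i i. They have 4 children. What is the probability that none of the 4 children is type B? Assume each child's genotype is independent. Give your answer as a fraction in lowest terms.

1/16

ABO cross I^A I^B × i i → 1/2 A, 1/2 B.
So P(type B) = 1/2 per child.
P(not type B) = 1/2 for one child; (1/2)^4 = 1/16.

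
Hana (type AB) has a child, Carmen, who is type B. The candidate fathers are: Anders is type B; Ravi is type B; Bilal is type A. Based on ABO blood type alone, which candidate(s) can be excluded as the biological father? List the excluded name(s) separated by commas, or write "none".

A candidate is excluded only if no genotype consistent with his phenotype could produce a type B child with a type AB mother.
Every candidate has at least one consistent genotype combination, so none can be excluded.

none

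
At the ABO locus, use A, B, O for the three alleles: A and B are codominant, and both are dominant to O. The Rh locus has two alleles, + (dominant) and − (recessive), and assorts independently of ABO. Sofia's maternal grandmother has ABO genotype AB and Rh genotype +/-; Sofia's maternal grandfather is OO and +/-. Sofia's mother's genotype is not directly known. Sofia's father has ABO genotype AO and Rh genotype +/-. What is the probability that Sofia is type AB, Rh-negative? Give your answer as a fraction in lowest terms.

Sofia's mother's ABO genotype from AB × OO: 1/2 AO, 1/2 BO.
Crossing each possibility with the father AO and summing P(type AB): 1/2·0 + 1/2·1/4 = 1/8.
Similarly for Rh via the mother's Rh distribution: P(Rh-) = 1/4.
Independent loci: 1/8 × 1/4 = 1/32.

1/32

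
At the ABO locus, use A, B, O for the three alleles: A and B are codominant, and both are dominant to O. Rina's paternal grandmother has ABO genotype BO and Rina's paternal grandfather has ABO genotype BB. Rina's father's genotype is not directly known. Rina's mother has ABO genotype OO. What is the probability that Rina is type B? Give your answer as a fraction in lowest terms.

3/4

Rina's father's ABO genotype from BO × BB: 1/2 BB, 1/2 BO.
Crossing each possibility with the mother OO and summing P(type B): 1/2·1 + 1/2·1/2 = 3/4.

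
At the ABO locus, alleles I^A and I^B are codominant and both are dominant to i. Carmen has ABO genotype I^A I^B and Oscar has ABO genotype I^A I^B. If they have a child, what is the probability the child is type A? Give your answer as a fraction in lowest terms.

1/4

ABO cross I^A I^B × I^A I^B → offspring phenotypes: 1/4 A, 1/4 B, 1/2 AB.
So P(type A) = 1/4.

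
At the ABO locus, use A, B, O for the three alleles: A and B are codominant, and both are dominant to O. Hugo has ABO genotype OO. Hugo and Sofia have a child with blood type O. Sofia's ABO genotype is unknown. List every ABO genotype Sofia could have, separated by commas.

AO, BO, OO

For each candidate genotype of Sofia, check whether crossing it with OO can produce every observed child phenotype.
  AA → possible child types {A} ✗
  AB → possible child types {A, B} ✗
  AO → possible child types {O, A} ✓
  BB → possible child types {B} ✗
  BO → possible child types {O, B} ✓
  OO → possible child types {O} ✓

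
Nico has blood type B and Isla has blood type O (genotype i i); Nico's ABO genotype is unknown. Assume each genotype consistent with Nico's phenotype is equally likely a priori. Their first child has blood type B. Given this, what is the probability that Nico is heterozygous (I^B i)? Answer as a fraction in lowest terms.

1/3

Possible genotypes: Nico ∈ {I^B I^B, I^B i}; Isla ∈ {i i}.
Weight each parental genotype pair by prior × P(type-B child):
  I^B I^B × i i: posterior weight 2/3.
  I^B i × i i: posterior weight 1/3.
Sum the posterior weight over pairs where Nico is I^B i: 1/3.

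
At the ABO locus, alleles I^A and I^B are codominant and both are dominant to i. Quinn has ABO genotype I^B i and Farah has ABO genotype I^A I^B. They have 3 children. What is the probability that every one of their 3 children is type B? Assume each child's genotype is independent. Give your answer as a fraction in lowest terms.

ABO cross I^B i × I^A I^B → 1/4 A, 1/2 B, 1/4 AB.
So P(type B) = 1/2 per child.
All 3 independent: (1/2)^3 = 1/8.

1/8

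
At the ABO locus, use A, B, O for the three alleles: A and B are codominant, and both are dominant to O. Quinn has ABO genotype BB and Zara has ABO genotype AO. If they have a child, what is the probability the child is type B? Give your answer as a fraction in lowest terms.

ABO cross BB × AO → offspring phenotypes: 1/2 B, 1/2 AB.
So P(type B) = 1/2.

1/2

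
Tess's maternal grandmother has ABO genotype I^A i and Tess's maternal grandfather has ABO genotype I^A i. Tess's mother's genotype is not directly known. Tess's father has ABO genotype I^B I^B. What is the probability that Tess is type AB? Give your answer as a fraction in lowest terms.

1/2

Tess's mother's ABO genotype from I^A i × I^A i: 1/4 I^A I^A, 1/2 I^A i, 1/4 i i.
Crossing each possibility with the father I^B I^B and summing P(type AB): 1/4·1 + 1/2·1/2 + 1/4·0 = 1/2.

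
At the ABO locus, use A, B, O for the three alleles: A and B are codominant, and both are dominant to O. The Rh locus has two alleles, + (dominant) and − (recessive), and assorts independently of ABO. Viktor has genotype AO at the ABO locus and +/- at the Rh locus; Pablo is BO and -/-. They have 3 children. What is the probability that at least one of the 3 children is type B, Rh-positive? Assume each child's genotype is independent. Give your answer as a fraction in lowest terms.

ABO cross AO × BO → 1/4 O, 1/4 A, 1/4 B, 1/4 AB.
Rh cross +/- × -/- → 1/2 Rh+, 1/2 Rh-; so P(type B, Rh-positive) = 1/4 × 1/2 = 1/8 per child.
P(none) = (7/8)^3 = 343/512; P(at least one) = 1 − 343/512 = 169/512.

169/512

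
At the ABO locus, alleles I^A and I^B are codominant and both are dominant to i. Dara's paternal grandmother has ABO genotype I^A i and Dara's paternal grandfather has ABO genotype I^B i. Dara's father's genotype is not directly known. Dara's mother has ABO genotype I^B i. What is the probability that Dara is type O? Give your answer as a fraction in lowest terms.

1/4

Dara's father's ABO genotype from I^A i × I^B i: 1/4 I^A I^B, 1/4 I^A i, 1/4 I^B i, 1/4 i i.
Crossing each possibility with the mother I^B i and summing P(type O): 1/4·0 + 1/4·1/4 + 1/4·1/4 + 1/4·1/2 = 1/4.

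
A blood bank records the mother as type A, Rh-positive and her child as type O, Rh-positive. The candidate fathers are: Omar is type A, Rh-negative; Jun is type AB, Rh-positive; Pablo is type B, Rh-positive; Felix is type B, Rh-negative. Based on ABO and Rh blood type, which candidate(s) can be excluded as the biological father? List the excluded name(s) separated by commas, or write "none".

Jun

A candidate is excluded only if no genotype consistent with his phenotype could produce a type O, Rh-positive child with a type A, Rh-positive mother.
Jun (type AB, Rh+): no genotype consistent with that phenotype can produce a type-O Rh+ child with a type-A mother.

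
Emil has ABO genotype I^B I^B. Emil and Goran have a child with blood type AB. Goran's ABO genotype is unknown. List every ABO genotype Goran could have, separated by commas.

For each candidate genotype of Goran, check whether crossing it with I^B I^B can produce every observed child phenotype.
  I^A I^A → possible child types {AB} ✓
  I^A I^B → possible child types {B, AB} ✓
  I^A i → possible child types {B, AB} ✓
  I^B I^B → possible child types {B} ✗
  I^B i → possible child types {B} ✗
  i i → possible child types {B} ✗

I^A I^A, I^A I^B, I^A i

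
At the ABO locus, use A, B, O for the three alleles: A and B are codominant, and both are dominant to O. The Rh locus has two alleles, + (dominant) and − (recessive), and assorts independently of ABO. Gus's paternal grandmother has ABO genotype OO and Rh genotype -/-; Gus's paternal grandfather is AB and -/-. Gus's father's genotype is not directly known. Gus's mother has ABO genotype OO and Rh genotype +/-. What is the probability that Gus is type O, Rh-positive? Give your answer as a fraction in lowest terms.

Gus's father's ABO genotype from OO × AB: 1/2 AO, 1/2 BO.
Crossing each possibility with the mother OO and summing P(type O): 1/2·1/2 + 1/2·1/2 = 1/2.
Similarly for Rh via the father's Rh distribution: P(Rh+) = 1/2.
Independent loci: 1/2 × 1/2 = 1/4.

1/4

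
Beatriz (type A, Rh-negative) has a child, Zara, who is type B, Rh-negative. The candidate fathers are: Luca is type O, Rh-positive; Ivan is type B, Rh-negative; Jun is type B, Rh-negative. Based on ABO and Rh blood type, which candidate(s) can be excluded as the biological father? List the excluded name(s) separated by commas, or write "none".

A candidate is excluded only if no genotype consistent with his phenotype could produce a type B, Rh-negative child with a type A, Rh-negative mother.
Luca (type O, Rh+): no genotype consistent with that phenotype can produce a type-B Rh- child with a type-A mother.

Luca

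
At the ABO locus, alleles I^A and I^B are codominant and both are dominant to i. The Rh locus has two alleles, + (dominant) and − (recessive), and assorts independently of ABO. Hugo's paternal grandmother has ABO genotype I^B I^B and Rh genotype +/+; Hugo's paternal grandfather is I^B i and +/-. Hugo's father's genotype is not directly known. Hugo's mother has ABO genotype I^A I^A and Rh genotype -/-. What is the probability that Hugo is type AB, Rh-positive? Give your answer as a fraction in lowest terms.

9/16

Hugo's father's ABO genotype from I^B I^B × I^B i: 1/2 I^B I^B, 1/2 I^B i.
Crossing each possibility with the mother I^A I^A and summing P(type AB): 1/2·1 + 1/2·1/2 = 3/4.
Similarly for Rh via the father's Rh distribution: P(Rh+) = 3/4.
Independent loci: 3/4 × 3/4 = 9/16.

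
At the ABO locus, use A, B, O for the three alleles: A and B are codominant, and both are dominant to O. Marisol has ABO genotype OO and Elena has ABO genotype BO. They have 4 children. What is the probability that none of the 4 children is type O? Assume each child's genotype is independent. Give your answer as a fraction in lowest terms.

1/16

ABO cross OO × BO → 1/2 O, 1/2 B.
So P(type O) = 1/2 per child.
P(not type O) = 1/2 for one child; (1/2)^4 = 1/16.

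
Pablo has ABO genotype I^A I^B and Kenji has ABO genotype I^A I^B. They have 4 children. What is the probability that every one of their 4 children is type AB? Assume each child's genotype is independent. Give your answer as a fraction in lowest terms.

1/16

ABO cross I^A I^B × I^A I^B → 1/4 A, 1/4 B, 1/2 AB.
So P(type AB) = 1/2 per child.
All 4 independent: (1/2)^4 = 1/16.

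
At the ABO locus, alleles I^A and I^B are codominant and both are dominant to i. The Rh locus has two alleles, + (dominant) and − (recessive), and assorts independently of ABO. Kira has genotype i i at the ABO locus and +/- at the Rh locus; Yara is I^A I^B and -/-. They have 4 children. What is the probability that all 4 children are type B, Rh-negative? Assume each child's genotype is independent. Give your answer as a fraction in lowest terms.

ABO cross i i × I^A I^B → 1/2 A, 1/2 B.
Rh cross +/- × -/- → 1/2 Rh+, 1/2 Rh-; so P(type B, Rh-negative) = 1/2 × 1/2 = 1/4 per child.
All 4 independent: (1/4)^4 = 1/256.

1/256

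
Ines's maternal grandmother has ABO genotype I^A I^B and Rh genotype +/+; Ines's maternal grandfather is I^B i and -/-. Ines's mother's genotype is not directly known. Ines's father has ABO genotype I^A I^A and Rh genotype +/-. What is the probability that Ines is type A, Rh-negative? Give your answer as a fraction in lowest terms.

Ines's mother's ABO genotype from I^A I^B × I^B i: 1/4 I^A I^B, 1/4 I^A i, 1/4 I^B I^B, 1/4 I^B i.
Crossing each possibility with the father I^A I^A and summing P(type A): 1/4·1/2 + 1/4·1 + 1/4·0 + 1/4·1/2 = 1/2.
Similarly for Rh via the mother's Rh distribution: P(Rh-) = 1/4.
Independent loci: 1/2 × 1/4 = 1/8.

1/8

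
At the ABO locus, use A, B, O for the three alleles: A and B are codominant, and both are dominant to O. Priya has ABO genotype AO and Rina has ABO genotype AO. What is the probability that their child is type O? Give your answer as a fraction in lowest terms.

1/4

ABO cross AO × AO → offspring phenotypes: 1/4 O, 3/4 A.
So P(type O) = 1/4.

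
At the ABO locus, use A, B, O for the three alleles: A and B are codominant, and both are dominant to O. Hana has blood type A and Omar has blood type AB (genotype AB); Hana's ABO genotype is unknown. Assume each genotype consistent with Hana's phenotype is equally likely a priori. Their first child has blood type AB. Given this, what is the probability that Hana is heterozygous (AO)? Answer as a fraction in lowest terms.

1/3

Possible genotypes: Hana ∈ {AA, AO}; Omar ∈ {AB}.
Weight each parental genotype pair by prior × P(type-AB child):
  AA × AB: posterior weight 2/3.
  AO × AB: posterior weight 1/3.
Sum the posterior weight over pairs where Hana is AO: 1/3.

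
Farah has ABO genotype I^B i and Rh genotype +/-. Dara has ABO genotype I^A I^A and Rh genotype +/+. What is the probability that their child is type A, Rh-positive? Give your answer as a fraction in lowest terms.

ABO cross I^B i × I^A I^A → offspring phenotypes: 1/2 A, 1/2 AB.
Rh cross +/- × +/+ → 1 Rh+.
Independent loci: P(type A, Rh-positive) = 1/2 × 1 = 1/2.

1/2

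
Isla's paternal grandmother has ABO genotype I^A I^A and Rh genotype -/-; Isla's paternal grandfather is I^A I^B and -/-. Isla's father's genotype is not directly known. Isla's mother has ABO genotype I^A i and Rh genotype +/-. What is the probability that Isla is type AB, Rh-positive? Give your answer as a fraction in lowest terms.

1/16

Isla's father's ABO genotype from I^A I^A × I^A I^B: 1/2 I^A I^A, 1/2 I^A I^B.
Crossing each possibility with the mother I^A i and summing P(type AB): 1/2·0 + 1/2·1/4 = 1/8.
Similarly for Rh via the father's Rh distribution: P(Rh+) = 1/2.
Independent loci: 1/8 × 1/2 = 1/16.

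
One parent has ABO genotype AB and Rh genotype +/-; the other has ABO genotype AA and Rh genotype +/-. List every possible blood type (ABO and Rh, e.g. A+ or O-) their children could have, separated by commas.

Gametes from AB × AA give offspring ABO genotypes AA, AB, i.e. phenotypes A, AB.
Rh cross +/- × +/- → phenotypes Rh+, Rh-.
Combining independently: A+, A-, AB+, AB-.

A+, A-, AB+, AB-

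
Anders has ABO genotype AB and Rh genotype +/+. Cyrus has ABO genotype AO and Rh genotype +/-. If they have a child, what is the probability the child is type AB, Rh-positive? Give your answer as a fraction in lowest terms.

ABO cross AB × AO → offspring phenotypes: 1/2 A, 1/4 B, 1/4 AB.
Rh cross +/+ × +/- → 1 Rh+.
Independent loci: P(type AB, Rh-positive) = 1/4 × 1 = 1/4.

1/4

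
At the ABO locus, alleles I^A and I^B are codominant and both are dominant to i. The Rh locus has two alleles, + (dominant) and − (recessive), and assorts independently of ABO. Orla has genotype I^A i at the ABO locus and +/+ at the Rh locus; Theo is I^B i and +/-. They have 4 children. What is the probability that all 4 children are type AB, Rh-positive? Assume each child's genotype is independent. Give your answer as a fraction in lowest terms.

ABO cross I^A i × I^B i → 1/4 O, 1/4 A, 1/4 B, 1/4 AB.
Rh cross +/+ × +/- → 1 Rh+; so P(type AB, Rh-positive) = 1/4 × 1 = 1/4 per child.
All 4 independent: (1/4)^4 = 1/256.

1/256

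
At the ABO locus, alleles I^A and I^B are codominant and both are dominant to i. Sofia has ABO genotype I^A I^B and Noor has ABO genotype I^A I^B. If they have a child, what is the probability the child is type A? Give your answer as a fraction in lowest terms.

1/4

ABO cross I^A I^B × I^A I^B → offspring phenotypes: 1/4 A, 1/4 B, 1/2 AB.
So P(type A) = 1/4.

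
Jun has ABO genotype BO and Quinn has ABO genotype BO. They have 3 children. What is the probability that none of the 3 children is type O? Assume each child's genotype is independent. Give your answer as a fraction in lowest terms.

27/64

ABO cross BO × BO → 1/4 O, 3/4 B.
So P(type O) = 1/4 per child.
P(not type O) = 3/4 for one child; (3/4)^3 = 27/64.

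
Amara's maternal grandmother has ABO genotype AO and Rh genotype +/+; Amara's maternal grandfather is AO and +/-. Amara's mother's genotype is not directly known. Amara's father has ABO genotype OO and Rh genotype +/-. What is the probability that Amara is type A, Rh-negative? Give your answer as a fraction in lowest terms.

Amara's mother's ABO genotype from AO × AO: 1/4 AA, 1/2 AO, 1/4 OO.
Crossing each possibility with the father OO and summing P(type A): 1/4·1 + 1/2·1/2 + 1/4·0 = 1/2.
Similarly for Rh via the mother's Rh distribution: P(Rh-) = 1/8.
Independent loci: 1/2 × 1/8 = 1/16.

1/16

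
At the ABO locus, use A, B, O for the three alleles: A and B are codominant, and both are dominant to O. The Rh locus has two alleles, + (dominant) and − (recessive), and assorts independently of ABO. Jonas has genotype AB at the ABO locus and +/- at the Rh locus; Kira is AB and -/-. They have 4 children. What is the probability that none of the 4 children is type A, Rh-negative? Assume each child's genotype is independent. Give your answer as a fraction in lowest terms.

ABO cross AB × AB → 1/4 A, 1/4 B, 1/2 AB.
Rh cross +/- × -/- → 1/2 Rh+, 1/2 Rh-; so P(type A, Rh-negative) = 1/4 × 1/2 = 1/8 per child.
P(not type A, Rh-negative) = 7/8 for one child; (7/8)^4 = 2401/4096.

2401/4096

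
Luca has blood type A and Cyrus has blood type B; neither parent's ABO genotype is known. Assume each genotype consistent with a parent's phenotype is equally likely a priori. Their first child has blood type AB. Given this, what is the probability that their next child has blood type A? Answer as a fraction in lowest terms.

5/36

Possible genotypes: Luca ∈ {AA, AO}; Cyrus ∈ {BB, BO}.
Weight each parental genotype pair by prior × P(type-AB child):
  AA × BB: posterior weight 4/9; P(next child type A) = 0.
  AA × BO: posterior weight 2/9; P(next child type A) = 1/2.
  AO × BB: posterior weight 2/9; P(next child type A) = 0.
  AO × BO: posterior weight 1/9; P(next child type A) = 1/4.
Weighted sum = 5/36.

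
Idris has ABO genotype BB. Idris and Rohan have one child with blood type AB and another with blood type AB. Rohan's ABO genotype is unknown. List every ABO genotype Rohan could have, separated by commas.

AA, AB, AO

For each candidate genotype of Rohan, check whether crossing it with BB can produce every observed child phenotype.
  AA → possible child types {AB} ✓
  AB → possible child types {B, AB} ✓
  AO → possible child types {B, AB} ✓
  BB → possible child types {B} ✗
  BO → possible child types {B} ✗
  OO → possible child types {B} ✗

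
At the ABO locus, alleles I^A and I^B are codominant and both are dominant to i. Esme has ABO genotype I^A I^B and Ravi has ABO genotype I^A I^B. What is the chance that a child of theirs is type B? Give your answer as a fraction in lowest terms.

1/4

ABO cross I^A I^B × I^A I^B → offspring phenotypes: 1/4 A, 1/4 B, 1/2 AB.
So P(type B) = 1/4.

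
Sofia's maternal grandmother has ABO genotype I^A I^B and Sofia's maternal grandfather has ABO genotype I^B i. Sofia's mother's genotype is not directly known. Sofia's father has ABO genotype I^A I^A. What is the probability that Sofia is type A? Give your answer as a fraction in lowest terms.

1/2

Sofia's mother's ABO genotype from I^A I^B × I^B i: 1/4 I^A I^B, 1/4 I^A i, 1/4 I^B I^B, 1/4 I^B i.
Crossing each possibility with the father I^A I^A and summing P(type A): 1/4·1/2 + 1/4·1 + 1/4·0 + 1/4·1/2 = 1/2.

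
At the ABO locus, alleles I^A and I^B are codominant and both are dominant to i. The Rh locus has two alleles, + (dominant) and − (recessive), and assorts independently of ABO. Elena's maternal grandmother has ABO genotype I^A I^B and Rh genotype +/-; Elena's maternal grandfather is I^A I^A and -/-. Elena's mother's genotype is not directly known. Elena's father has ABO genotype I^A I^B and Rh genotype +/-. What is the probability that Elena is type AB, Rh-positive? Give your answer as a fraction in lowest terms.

Elena's mother's ABO genotype from I^A I^B × I^A I^A: 1/2 I^A I^A, 1/2 I^A I^B.
Crossing each possibility with the father I^A I^B and summing P(type AB): 1/2·1/2 + 1/2·1/2 = 1/2.
Similarly for Rh via the mother's Rh distribution: P(Rh+) = 5/8.
Independent loci: 1/2 × 5/8 = 5/16.

5/16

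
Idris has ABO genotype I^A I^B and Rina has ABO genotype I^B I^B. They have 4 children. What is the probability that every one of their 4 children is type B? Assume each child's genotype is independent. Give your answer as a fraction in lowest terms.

1/16

ABO cross I^A I^B × I^B I^B → 1/2 B, 1/2 AB.
So P(type B) = 1/2 per child.
All 4 independent: (1/2)^4 = 1/16.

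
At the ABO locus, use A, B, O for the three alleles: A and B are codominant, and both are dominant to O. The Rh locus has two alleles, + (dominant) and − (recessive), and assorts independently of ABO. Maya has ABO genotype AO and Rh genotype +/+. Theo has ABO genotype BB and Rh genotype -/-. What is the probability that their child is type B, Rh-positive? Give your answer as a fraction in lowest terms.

ABO cross AO × BB → offspring phenotypes: 1/2 B, 1/2 AB.
Rh cross +/+ × -/- → 1 Rh+.
Independent loci: P(type B, Rh-positive) = 1/2 × 1 = 1/2.

1/2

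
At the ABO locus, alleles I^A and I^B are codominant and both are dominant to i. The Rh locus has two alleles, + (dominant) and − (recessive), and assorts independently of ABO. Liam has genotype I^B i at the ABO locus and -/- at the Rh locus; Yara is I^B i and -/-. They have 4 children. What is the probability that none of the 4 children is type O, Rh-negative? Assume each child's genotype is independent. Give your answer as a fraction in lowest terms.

ABO cross I^B i × I^B i → 1/4 O, 3/4 B.
Rh cross -/- × -/- → 1 Rh-; so P(type O, Rh-negative) = 1/4 × 1 = 1/4 per child.
P(not type O, Rh-negative) = 3/4 for one child; (3/4)^4 = 81/256.

81/256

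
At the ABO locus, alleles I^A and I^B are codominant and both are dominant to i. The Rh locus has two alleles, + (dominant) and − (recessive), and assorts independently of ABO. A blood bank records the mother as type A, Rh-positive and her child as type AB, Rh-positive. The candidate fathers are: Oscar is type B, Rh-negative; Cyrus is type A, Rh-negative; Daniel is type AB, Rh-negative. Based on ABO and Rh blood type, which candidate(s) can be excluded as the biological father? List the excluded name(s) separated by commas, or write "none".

A candidate is excluded only if no genotype consistent with his phenotype could produce a type AB, Rh-positive child with a type A, Rh-positive mother.
Cyrus (type A, Rh-): no genotype consistent with that phenotype can produce a type-AB Rh+ child with a type-A mother.

Cyrus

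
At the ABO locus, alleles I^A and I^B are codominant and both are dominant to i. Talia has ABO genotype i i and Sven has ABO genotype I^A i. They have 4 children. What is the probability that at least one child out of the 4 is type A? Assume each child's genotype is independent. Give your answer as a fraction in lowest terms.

ABO cross i i × I^A i → 1/2 O, 1/2 A.
So P(type A) = 1/2 per child.
P(none) = (1/2)^4 = 1/16; P(at least one) = 1 − 1/16 = 15/16.

15/16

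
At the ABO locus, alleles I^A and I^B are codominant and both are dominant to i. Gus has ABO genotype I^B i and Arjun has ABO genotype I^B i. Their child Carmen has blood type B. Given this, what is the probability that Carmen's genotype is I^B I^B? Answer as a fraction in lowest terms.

Cross I^B i × I^B i → 1/4 I^B I^B, 1/2 I^B i, 1/4 i i.
Type-B genotypes among offspring: I^B I^B (1/4), I^B i (1/2); total 3/4.
P(I^B I^B | type B) = (1/4) / (3/4) = 1/3.

1/3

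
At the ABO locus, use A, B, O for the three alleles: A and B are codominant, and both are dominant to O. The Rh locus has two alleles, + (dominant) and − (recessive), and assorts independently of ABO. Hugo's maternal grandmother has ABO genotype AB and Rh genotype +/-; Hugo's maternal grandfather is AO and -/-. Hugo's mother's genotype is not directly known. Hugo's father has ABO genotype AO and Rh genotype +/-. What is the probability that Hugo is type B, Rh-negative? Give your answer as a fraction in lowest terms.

Hugo's mother's ABO genotype from AB × AO: 1/4 AA, 1/4 AB, 1/4 AO, 1/4 BO.
Crossing each possibility with the father AO and summing P(type B): 1/4·0 + 1/4·1/4 + 1/4·0 + 1/4·1/4 = 1/8.
Similarly for Rh via the mother's Rh distribution: P(Rh-) = 3/8.
Independent loci: 1/8 × 3/8 = 3/64.

3/64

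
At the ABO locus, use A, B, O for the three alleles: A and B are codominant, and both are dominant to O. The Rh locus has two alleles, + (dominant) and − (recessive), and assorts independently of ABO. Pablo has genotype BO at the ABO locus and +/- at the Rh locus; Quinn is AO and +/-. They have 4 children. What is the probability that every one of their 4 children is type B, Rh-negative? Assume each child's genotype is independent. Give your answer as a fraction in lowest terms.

ABO cross BO × AO → 1/4 O, 1/4 A, 1/4 B, 1/4 AB.
Rh cross +/- × +/- → 3/4 Rh+, 1/4 Rh-; so P(type B, Rh-negative) = 1/4 × 1/4 = 1/16 per child.
All 4 independent: (1/16)^4 = 1/65536.

1/65536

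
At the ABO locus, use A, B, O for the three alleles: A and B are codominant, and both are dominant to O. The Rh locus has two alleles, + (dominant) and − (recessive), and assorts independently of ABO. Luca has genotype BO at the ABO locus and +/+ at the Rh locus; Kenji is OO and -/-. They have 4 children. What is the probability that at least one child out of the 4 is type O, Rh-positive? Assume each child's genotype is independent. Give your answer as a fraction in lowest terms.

15/16

ABO cross BO × OO → 1/2 O, 1/2 B.
Rh cross +/+ × -/- → 1 Rh+; so P(type O, Rh-positive) = 1/2 × 1 = 1/2 per child.
P(none) = (1/2)^4 = 1/16; P(at least one) = 1 − 1/16 = 15/16.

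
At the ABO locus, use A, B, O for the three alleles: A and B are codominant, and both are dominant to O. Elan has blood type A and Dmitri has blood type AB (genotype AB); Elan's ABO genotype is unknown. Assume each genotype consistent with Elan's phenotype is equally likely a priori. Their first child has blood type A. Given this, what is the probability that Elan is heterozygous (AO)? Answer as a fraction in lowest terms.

1/2

Possible genotypes: Elan ∈ {AA, AO}; Dmitri ∈ {AB}.
Weight each parental genotype pair by prior × P(type-A child):
  AA × AB: posterior weight 1/2.
  AO × AB: posterior weight 1/2.
Sum the posterior weight over pairs where Elan is AO: 1/2.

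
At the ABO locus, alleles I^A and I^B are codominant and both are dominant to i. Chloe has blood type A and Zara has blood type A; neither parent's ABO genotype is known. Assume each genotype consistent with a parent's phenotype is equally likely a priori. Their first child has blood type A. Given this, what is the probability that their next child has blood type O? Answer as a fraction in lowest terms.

1/20

Possible genotypes: Chloe ∈ {I^A I^A, I^A i}; Zara ∈ {I^A I^A, I^A i}.
Weight each parental genotype pair by prior × P(type-A child):
  I^A I^A × I^A I^A: posterior weight 4/15; P(next child type O) = 0.
  I^A I^A × I^A i: posterior weight 4/15; P(next child type O) = 0.
  I^A i × I^A I^A: posterior weight 4/15; P(next child type O) = 0.
  I^A i × I^A i: posterior weight 1/5; P(next child type O) = 1/4.
Weighted sum = 1/20.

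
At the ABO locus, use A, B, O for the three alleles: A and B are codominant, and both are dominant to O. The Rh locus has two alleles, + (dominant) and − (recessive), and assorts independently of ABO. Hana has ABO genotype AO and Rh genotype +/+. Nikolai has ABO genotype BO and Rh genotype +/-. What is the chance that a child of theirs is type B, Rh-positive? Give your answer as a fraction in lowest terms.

1/4

ABO cross AO × BO → offspring phenotypes: 1/4 O, 1/4 A, 1/4 B, 1/4 AB.
Rh cross +/+ × +/- → 1 Rh+.
Independent loci: P(type B, Rh-positive) = 1/4 × 1 = 1/4.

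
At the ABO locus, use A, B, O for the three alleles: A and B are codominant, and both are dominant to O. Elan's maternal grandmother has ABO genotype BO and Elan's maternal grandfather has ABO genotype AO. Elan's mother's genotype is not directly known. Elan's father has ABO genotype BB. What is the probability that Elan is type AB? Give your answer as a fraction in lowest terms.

1/4

Elan's mother's ABO genotype from BO × AO: 1/4 AB, 1/4 AO, 1/4 BO, 1/4 OO.
Crossing each possibility with the father BB and summing P(type AB): 1/4·1/2 + 1/4·1/2 + 1/4·0 + 1/4·0 = 1/4.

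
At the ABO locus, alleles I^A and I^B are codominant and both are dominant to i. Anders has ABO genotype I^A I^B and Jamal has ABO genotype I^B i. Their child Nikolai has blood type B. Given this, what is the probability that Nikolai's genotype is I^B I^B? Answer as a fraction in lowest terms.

1/2

Cross I^A I^B × I^B i → 1/4 I^A I^B, 1/4 I^A i, 1/4 I^B I^B, 1/4 I^B i.
Type-B genotypes among offspring: I^B I^B (1/4), I^B i (1/4); total 1/2.
P(I^B I^B | type B) = (1/4) / (1/2) = 1/2.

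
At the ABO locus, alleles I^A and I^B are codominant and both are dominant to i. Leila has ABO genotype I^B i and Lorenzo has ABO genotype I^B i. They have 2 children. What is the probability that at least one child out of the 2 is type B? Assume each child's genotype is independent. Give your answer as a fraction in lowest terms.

ABO cross I^B i × I^B i → 1/4 O, 3/4 B.
So P(type B) = 3/4 per child.
P(none) = (1/4)^2 = 1/16; P(at least one) = 1 − 1/16 = 15/16.

15/16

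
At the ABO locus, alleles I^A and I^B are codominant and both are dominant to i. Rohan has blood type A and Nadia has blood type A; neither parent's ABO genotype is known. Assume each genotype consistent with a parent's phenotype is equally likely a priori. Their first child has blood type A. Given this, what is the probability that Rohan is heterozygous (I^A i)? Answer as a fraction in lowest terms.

7/15

Possible genotypes: Rohan ∈ {I^A I^A, I^A i}; Nadia ∈ {I^A I^A, I^A i}.
Weight each parental genotype pair by prior × P(type-A child):
  I^A I^A × I^A I^A: posterior weight 4/15.
  I^A I^A × I^A i: posterior weight 4/15.
  I^A i × I^A I^A: posterior weight 4/15.
  I^A i × I^A i: posterior weight 1/5.
Sum the posterior weight over pairs where Rohan is I^A i: 7/15.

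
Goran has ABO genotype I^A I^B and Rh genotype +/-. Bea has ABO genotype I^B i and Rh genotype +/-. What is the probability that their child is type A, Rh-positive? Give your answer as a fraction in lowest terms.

ABO cross I^A I^B × I^B i → offspring phenotypes: 1/4 A, 1/2 B, 1/4 AB.
Rh cross +/- × +/- → 3/4 Rh+, 1/4 Rh-.
Independent loci: P(type A, Rh-positive) = 1/4 × 3/4 = 3/16.

3/16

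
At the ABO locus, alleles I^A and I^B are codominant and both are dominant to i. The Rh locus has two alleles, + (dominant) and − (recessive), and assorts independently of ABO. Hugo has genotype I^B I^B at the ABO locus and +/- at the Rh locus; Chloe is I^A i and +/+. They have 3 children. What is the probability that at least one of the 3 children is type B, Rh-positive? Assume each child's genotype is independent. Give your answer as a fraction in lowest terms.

7/8

ABO cross I^B I^B × I^A i → 1/2 B, 1/2 AB.
Rh cross +/- × +/+ → 1 Rh+; so P(type B, Rh-positive) = 1/2 × 1 = 1/2 per child.
P(none) = (1/2)^3 = 1/8; P(at least one) = 1 − 1/8 = 7/8.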